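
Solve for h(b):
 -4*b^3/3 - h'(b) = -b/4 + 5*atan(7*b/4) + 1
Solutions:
 h(b) = C1 - b^4/3 + b^2/8 - 5*b*atan(7*b/4) - b + 10*log(49*b^2 + 16)/7


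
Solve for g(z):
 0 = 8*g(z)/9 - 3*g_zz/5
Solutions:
 g(z) = C1*exp(-2*sqrt(30)*z/9) + C2*exp(2*sqrt(30)*z/9)


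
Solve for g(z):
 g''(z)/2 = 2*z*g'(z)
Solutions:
 g(z) = C1 + C2*erfi(sqrt(2)*z)


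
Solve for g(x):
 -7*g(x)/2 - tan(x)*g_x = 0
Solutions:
 g(x) = C1/sin(x)^(7/2)


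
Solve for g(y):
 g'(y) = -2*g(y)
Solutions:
 g(y) = C1*exp(-2*y)


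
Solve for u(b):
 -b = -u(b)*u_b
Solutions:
 u(b) = -sqrt(C1 + b^2)
 u(b) = sqrt(C1 + b^2)


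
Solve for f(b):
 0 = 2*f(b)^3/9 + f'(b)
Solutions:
 f(b) = -3*sqrt(2)*sqrt(-1/(C1 - 2*b))/2
 f(b) = 3*sqrt(2)*sqrt(-1/(C1 - 2*b))/2


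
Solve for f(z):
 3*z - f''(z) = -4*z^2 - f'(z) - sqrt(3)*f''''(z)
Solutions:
 f(z) = C1 + C2*exp(z*(2*6^(1/3)/(sqrt(81 - 4*sqrt(3)) + 9)^(1/3) + 2^(2/3)*3^(1/6)*(sqrt(81 - 4*sqrt(3)) + 9)^(1/3))/12)*sin(z*(-6^(2/3)*(sqrt(81 - 4*sqrt(3)) + 9)^(1/3) + 2*2^(1/3)*3^(5/6)/(sqrt(81 - 4*sqrt(3)) + 9)^(1/3))/12) + C3*exp(z*(2*6^(1/3)/(sqrt(81 - 4*sqrt(3)) + 9)^(1/3) + 2^(2/3)*3^(1/6)*(sqrt(81 - 4*sqrt(3)) + 9)^(1/3))/12)*cos(z*(-6^(2/3)*(sqrt(81 - 4*sqrt(3)) + 9)^(1/3) + 2*2^(1/3)*3^(5/6)/(sqrt(81 - 4*sqrt(3)) + 9)^(1/3))/12) + C4*exp(-z*(2*6^(1/3)/(sqrt(81 - 4*sqrt(3)) + 9)^(1/3) + 2^(2/3)*3^(1/6)*(sqrt(81 - 4*sqrt(3)) + 9)^(1/3))/6) - 4*z^3/3 - 11*z^2/2 - 11*z


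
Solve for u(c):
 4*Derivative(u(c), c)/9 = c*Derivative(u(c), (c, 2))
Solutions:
 u(c) = C1 + C2*c^(13/9)


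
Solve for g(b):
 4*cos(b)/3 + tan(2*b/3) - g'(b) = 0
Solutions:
 g(b) = C1 - 3*log(cos(2*b/3))/2 + 4*sin(b)/3


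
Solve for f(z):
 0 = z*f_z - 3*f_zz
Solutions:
 f(z) = C1 + C2*erfi(sqrt(6)*z/6)


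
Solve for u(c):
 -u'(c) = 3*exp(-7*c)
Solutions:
 u(c) = C1 + 3*exp(-7*c)/7


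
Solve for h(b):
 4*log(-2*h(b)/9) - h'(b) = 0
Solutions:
 -Integral(1/(log(-_y) - 2*log(3) + log(2)), (_y, h(b)))/4 = C1 - b


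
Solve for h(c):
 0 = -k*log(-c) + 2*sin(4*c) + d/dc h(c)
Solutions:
 h(c) = C1 + c*k*(log(-c) - 1) + cos(4*c)/2


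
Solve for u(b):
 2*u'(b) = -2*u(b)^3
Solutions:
 u(b) = -sqrt(2)*sqrt(-1/(C1 - b))/2
 u(b) = sqrt(2)*sqrt(-1/(C1 - b))/2


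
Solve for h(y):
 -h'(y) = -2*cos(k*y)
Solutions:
 h(y) = C1 + 2*sin(k*y)/k


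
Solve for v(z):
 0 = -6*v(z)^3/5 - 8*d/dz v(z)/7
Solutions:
 v(z) = -sqrt(10)*sqrt(-1/(C1 - 21*z))
 v(z) = sqrt(10)*sqrt(-1/(C1 - 21*z))


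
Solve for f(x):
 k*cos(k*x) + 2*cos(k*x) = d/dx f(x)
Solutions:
 f(x) = C1 + sin(k*x) + 2*sin(k*x)/k


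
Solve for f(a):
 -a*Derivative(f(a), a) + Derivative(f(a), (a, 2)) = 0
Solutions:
 f(a) = C1 + C2*erfi(sqrt(2)*a/2)


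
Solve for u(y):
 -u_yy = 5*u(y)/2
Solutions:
 u(y) = C1*sin(sqrt(10)*y/2) + C2*cos(sqrt(10)*y/2)


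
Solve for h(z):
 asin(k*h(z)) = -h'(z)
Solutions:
 Integral(1/asin(_y*k), (_y, h(z))) = C1 - z


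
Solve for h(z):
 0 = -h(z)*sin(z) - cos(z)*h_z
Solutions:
 h(z) = C1*cos(z)


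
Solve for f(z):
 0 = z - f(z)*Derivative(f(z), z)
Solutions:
 f(z) = -sqrt(C1 + z^2)
 f(z) = sqrt(C1 + z^2)


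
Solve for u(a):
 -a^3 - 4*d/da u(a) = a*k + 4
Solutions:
 u(a) = C1 - a^4/16 - a^2*k/8 - a


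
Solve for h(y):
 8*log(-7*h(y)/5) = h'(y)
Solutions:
 -Integral(1/(log(-_y) - log(5) + log(7)), (_y, h(y)))/8 = C1 - y


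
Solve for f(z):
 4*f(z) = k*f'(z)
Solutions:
 f(z) = C1*exp(4*z/k)


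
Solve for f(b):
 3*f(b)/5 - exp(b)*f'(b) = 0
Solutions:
 f(b) = C1*exp(-3*exp(-b)/5)


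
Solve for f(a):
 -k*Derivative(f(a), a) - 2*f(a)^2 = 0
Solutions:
 f(a) = k/(C1*k + 2*a)


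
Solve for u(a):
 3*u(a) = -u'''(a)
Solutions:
 u(a) = C3*exp(-3^(1/3)*a) + (C1*sin(3^(5/6)*a/2) + C2*cos(3^(5/6)*a/2))*exp(3^(1/3)*a/2)


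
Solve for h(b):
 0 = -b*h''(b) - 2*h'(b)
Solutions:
 h(b) = C1 + C2/b


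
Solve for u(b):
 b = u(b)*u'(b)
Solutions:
 u(b) = -sqrt(C1 + b^2)
 u(b) = sqrt(C1 + b^2)


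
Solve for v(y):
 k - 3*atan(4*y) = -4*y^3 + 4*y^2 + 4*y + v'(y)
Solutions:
 v(y) = C1 + k*y + y^4 - 4*y^3/3 - 2*y^2 - 3*y*atan(4*y) + 3*log(16*y^2 + 1)/8


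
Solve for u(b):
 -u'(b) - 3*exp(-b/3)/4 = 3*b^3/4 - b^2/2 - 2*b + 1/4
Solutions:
 u(b) = C1 - 3*b^4/16 + b^3/6 + b^2 - b/4 + 9*exp(-b/3)/4


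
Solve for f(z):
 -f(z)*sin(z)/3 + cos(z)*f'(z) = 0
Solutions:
 f(z) = C1/cos(z)^(1/3)


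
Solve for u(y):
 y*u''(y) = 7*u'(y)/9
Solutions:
 u(y) = C1 + C2*y^(16/9)


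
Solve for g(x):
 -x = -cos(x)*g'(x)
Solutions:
 g(x) = C1 + Integral(x/cos(x), x)


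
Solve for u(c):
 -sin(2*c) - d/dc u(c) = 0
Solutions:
 u(c) = C1 + cos(2*c)/2


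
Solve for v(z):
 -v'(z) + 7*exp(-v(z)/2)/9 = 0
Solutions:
 v(z) = 2*log(C1 + 7*z/18)


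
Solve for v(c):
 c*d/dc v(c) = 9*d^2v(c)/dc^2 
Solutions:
 v(c) = C1 + C2*erfi(sqrt(2)*c/6)


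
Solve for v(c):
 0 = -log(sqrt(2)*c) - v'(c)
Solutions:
 v(c) = C1 - c*log(c) - c*log(2)/2 + c


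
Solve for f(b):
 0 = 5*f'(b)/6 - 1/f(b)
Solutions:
 f(b) = -sqrt(C1 + 60*b)/5
 f(b) = sqrt(C1 + 60*b)/5


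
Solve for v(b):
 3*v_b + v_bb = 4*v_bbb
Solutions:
 v(b) = C1 + C2*exp(-3*b/4) + C3*exp(b)


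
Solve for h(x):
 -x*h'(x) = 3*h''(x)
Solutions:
 h(x) = C1 + C2*erf(sqrt(6)*x/6)


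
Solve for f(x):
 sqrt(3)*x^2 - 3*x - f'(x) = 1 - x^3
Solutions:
 f(x) = C1 + x^4/4 + sqrt(3)*x^3/3 - 3*x^2/2 - x


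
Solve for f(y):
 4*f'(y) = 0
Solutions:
 f(y) = C1


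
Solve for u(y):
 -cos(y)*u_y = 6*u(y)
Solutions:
 u(y) = C1*(sin(y)^3 - 3*sin(y)^2 + 3*sin(y) - 1)/(sin(y)^3 + 3*sin(y)^2 + 3*sin(y) + 1)


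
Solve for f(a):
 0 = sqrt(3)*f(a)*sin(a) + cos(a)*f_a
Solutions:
 f(a) = C1*cos(a)^(sqrt(3))


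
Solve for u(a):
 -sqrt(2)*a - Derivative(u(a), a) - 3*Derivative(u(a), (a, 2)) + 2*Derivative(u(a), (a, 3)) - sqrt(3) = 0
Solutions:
 u(a) = C1 + C2*exp(a*(3 - sqrt(17))/4) + C3*exp(a*(3 + sqrt(17))/4) - sqrt(2)*a^2/2 - sqrt(3)*a + 3*sqrt(2)*a


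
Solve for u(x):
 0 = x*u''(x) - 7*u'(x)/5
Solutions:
 u(x) = C1 + C2*x^(12/5)


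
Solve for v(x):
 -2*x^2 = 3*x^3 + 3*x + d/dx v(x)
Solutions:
 v(x) = C1 - 3*x^4/4 - 2*x^3/3 - 3*x^2/2


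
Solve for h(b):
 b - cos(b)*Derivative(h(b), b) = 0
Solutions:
 h(b) = C1 + Integral(b/cos(b), b)


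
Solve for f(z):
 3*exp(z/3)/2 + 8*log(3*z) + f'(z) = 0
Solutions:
 f(z) = C1 - 8*z*log(z) + 8*z*(1 - log(3)) - 9*exp(z/3)/2


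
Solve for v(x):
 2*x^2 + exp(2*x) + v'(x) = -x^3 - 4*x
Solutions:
 v(x) = C1 - x^4/4 - 2*x^3/3 - 2*x^2 - exp(2*x)/2


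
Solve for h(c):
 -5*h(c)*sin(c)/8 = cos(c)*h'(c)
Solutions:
 h(c) = C1*cos(c)^(5/8)


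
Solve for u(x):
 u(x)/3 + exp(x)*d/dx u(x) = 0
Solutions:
 u(x) = C1*exp(exp(-x)/3)


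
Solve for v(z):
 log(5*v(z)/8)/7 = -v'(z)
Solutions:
 -7*Integral(1/(-log(_y) - log(5) + 3*log(2)), (_y, v(z))) = C1 - z


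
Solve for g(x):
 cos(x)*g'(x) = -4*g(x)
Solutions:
 g(x) = C1*(sin(x)^2 - 2*sin(x) + 1)/(sin(x)^2 + 2*sin(x) + 1)


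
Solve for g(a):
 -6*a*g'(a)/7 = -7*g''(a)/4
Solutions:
 g(a) = C1 + C2*erfi(2*sqrt(3)*a/7)


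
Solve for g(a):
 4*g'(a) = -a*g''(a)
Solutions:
 g(a) = C1 + C2/a^3


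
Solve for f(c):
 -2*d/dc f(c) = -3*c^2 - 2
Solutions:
 f(c) = C1 + c^3/2 + c


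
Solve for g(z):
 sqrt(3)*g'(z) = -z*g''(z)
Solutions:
 g(z) = C1 + C2*z^(1 - sqrt(3))


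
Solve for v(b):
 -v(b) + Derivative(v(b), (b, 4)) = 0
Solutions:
 v(b) = C1*exp(-b) + C2*exp(b) + C3*sin(b) + C4*cos(b)


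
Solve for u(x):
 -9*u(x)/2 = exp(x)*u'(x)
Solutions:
 u(x) = C1*exp(9*exp(-x)/2)


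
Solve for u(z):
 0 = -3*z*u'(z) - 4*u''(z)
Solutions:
 u(z) = C1 + C2*erf(sqrt(6)*z/4)


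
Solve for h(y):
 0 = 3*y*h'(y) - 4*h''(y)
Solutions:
 h(y) = C1 + C2*erfi(sqrt(6)*y/4)


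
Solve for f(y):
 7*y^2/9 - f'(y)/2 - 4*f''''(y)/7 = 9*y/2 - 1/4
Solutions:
 f(y) = C1 + C4*exp(-7^(1/3)*y/2) + 14*y^3/27 - 9*y^2/2 + y/2 + (C2*sin(sqrt(3)*7^(1/3)*y/4) + C3*cos(sqrt(3)*7^(1/3)*y/4))*exp(7^(1/3)*y/4)


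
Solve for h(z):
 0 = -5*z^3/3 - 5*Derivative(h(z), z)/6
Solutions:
 h(z) = C1 - z^4/2


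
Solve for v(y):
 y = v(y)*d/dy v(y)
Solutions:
 v(y) = -sqrt(C1 + y^2)
 v(y) = sqrt(C1 + y^2)


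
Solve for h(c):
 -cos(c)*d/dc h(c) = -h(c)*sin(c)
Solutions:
 h(c) = C1/cos(c)


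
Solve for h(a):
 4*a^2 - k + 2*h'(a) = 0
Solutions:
 h(a) = C1 - 2*a^3/3 + a*k/2


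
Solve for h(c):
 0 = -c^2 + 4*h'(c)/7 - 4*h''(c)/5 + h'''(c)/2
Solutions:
 h(c) = C1 + 7*c^3/12 + 49*c^2/20 + 1519*c/400 + (C2*sin(2*sqrt(154)*c/35) + C3*cos(2*sqrt(154)*c/35))*exp(4*c/5)


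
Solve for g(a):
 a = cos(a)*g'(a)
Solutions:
 g(a) = C1 + Integral(a/cos(a), a)


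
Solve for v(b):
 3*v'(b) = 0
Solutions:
 v(b) = C1


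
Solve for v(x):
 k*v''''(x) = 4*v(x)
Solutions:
 v(x) = C1*exp(-sqrt(2)*x*(1/k)^(1/4)) + C2*exp(sqrt(2)*x*(1/k)^(1/4)) + C3*exp(-sqrt(2)*I*x*(1/k)^(1/4)) + C4*exp(sqrt(2)*I*x*(1/k)^(1/4))


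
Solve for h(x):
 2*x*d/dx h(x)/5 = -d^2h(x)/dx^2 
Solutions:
 h(x) = C1 + C2*erf(sqrt(5)*x/5)


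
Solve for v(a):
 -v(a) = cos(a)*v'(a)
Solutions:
 v(a) = C1*sqrt(sin(a) - 1)/sqrt(sin(a) + 1)


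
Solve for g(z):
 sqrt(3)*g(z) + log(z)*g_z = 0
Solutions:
 g(z) = C1*exp(-sqrt(3)*li(z))


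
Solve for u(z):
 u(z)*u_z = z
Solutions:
 u(z) = -sqrt(C1 + z^2)
 u(z) = sqrt(C1 + z^2)


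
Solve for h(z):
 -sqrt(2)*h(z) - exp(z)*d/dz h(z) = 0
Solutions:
 h(z) = C1*exp(sqrt(2)*exp(-z))


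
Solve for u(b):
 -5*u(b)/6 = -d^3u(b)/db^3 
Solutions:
 u(b) = C3*exp(5^(1/3)*6^(2/3)*b/6) + (C1*sin(2^(2/3)*3^(1/6)*5^(1/3)*b/4) + C2*cos(2^(2/3)*3^(1/6)*5^(1/3)*b/4))*exp(-5^(1/3)*6^(2/3)*b/12)


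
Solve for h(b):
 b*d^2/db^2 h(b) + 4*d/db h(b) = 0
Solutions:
 h(b) = C1 + C2/b^3


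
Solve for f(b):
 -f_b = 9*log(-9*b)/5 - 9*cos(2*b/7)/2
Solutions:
 f(b) = C1 - 9*b*log(-b)/5 - 18*b*log(3)/5 + 9*b/5 + 63*sin(2*b/7)/4


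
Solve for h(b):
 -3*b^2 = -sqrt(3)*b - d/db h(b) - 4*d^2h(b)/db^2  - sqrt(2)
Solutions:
 h(b) = C1 + C2*exp(-b/4) + b^3 - 12*b^2 - sqrt(3)*b^2/2 - sqrt(2)*b + 4*sqrt(3)*b + 96*b


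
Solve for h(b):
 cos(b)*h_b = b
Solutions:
 h(b) = C1 + Integral(b/cos(b), b)


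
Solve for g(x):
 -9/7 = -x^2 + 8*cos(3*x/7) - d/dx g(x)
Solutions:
 g(x) = C1 - x^3/3 + 9*x/7 + 56*sin(3*x/7)/3


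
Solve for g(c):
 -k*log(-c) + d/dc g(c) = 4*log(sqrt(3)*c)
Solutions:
 g(c) = C1 + c*(k + 4)*log(c) + c*(-k + I*pi*k - 4 + 2*log(3))


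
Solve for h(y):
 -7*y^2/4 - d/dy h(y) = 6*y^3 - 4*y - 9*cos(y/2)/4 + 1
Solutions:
 h(y) = C1 - 3*y^4/2 - 7*y^3/12 + 2*y^2 - y + 9*sin(y/2)/2


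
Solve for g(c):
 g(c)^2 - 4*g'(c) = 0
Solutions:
 g(c) = -4/(C1 + c)


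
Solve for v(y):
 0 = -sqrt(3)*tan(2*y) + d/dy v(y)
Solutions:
 v(y) = C1 - sqrt(3)*log(cos(2*y))/2


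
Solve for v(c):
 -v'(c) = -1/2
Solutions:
 v(c) = C1 + c/2


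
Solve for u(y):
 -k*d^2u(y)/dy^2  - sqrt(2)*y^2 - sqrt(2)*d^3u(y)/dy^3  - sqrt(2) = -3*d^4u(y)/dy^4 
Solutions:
 u(y) = C1 + C2*y + C3*exp(sqrt(2)*y*(1 - sqrt(6*k + 1))/6) + C4*exp(sqrt(2)*y*(sqrt(6*k + 1) + 1)/6) - sqrt(2)*y^4/(12*k) + sqrt(2)*y^2*(-1/2 - 3/k - 2/k^2)/k + 2*y^3/(3*k^2)


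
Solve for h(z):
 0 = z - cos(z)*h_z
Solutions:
 h(z) = C1 + Integral(z/cos(z), z)


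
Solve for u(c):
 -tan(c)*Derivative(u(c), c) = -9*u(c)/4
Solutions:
 u(c) = C1*sin(c)^(9/4)


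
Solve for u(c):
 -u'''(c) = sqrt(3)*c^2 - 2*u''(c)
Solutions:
 u(c) = C1 + C2*c + C3*exp(2*c) + sqrt(3)*c^4/24 + sqrt(3)*c^3/12 + sqrt(3)*c^2/8


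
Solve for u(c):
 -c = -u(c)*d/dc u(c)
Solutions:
 u(c) = -sqrt(C1 + c^2)
 u(c) = sqrt(C1 + c^2)


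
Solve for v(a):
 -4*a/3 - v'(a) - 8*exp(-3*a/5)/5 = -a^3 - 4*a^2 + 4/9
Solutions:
 v(a) = C1 + a^4/4 + 4*a^3/3 - 2*a^2/3 - 4*a/9 + 8*exp(-3*a/5)/3


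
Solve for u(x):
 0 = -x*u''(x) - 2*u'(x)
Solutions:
 u(x) = C1 + C2/x


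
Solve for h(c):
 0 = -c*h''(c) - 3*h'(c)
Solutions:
 h(c) = C1 + C2/c^2


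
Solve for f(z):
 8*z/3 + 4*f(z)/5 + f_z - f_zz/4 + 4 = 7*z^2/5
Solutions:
 f(z) = C1*exp(2*z*(1 - 3*sqrt(5)/5)) + C2*exp(2*z*(1 + 3*sqrt(5)/5)) + 7*z^2/4 - 185*z/24 + 275/48


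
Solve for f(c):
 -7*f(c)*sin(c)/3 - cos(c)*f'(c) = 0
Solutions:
 f(c) = C1*cos(c)^(7/3)


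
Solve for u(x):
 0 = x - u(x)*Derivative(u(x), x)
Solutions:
 u(x) = -sqrt(C1 + x^2)
 u(x) = sqrt(C1 + x^2)


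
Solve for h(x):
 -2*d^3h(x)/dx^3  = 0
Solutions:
 h(x) = C1 + C2*x + C3*x^2


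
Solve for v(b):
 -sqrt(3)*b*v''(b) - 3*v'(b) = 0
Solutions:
 v(b) = C1 + C2*b^(1 - sqrt(3))


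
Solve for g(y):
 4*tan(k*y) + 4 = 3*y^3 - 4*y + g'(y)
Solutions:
 g(y) = C1 - 3*y^4/4 + 2*y^2 + 4*y + 4*Piecewise((-log(cos(k*y))/k, Ne(k, 0)), (0, True))


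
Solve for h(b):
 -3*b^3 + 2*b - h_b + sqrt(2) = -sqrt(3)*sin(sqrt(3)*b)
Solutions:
 h(b) = C1 - 3*b^4/4 + b^2 + sqrt(2)*b - cos(sqrt(3)*b)


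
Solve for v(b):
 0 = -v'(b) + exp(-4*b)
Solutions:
 v(b) = C1 - exp(-4*b)/4


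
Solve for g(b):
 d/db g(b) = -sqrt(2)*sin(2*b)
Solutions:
 g(b) = C1 + sqrt(2)*cos(2*b)/2


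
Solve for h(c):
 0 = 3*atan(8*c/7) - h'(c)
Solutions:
 h(c) = C1 + 3*c*atan(8*c/7) - 21*log(64*c^2 + 49)/16


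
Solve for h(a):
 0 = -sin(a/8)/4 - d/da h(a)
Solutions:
 h(a) = C1 + 2*cos(a/8)


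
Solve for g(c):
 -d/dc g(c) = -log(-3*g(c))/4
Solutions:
 -4*Integral(1/(log(-_y) + log(3)), (_y, g(c))) = C1 - c


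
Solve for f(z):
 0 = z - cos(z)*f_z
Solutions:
 f(z) = C1 + Integral(z/cos(z), z)


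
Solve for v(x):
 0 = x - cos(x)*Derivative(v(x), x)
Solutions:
 v(x) = C1 + Integral(x/cos(x), x)


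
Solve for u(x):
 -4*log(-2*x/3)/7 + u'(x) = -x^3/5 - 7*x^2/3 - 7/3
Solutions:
 u(x) = C1 - x^4/20 - 7*x^3/9 + 4*x*log(-x)/7 + x*(-61 - 12*log(3) + 12*log(2))/21


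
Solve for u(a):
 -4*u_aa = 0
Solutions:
 u(a) = C1 + C2*a


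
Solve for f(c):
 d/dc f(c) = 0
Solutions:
 f(c) = C1


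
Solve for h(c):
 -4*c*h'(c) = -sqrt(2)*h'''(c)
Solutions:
 h(c) = C1 + Integral(C2*airyai(sqrt(2)*c) + C3*airybi(sqrt(2)*c), c)


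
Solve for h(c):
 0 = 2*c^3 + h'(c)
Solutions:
 h(c) = C1 - c^4/2


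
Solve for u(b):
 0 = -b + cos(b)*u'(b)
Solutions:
 u(b) = C1 + Integral(b/cos(b), b)


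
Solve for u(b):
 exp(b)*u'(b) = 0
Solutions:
 u(b) = C1


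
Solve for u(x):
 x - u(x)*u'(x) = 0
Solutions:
 u(x) = -sqrt(C1 + x^2)
 u(x) = sqrt(C1 + x^2)


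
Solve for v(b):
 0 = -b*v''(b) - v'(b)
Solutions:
 v(b) = C1 + C2*log(b)


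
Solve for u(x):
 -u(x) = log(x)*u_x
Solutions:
 u(x) = C1*exp(-li(x))


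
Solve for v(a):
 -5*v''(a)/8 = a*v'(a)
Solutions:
 v(a) = C1 + C2*erf(2*sqrt(5)*a/5)


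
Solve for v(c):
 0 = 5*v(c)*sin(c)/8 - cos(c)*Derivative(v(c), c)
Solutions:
 v(c) = C1/cos(c)^(5/8)


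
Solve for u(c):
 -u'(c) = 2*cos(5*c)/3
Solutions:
 u(c) = C1 - 2*sin(5*c)/15


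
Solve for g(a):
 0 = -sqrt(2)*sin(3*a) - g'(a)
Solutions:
 g(a) = C1 + sqrt(2)*cos(3*a)/3


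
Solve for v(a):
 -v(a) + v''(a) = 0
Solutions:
 v(a) = C1*exp(-a) + C2*exp(a)


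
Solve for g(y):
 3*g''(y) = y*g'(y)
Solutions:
 g(y) = C1 + C2*erfi(sqrt(6)*y/6)


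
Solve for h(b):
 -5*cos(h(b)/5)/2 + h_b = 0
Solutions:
 -5*b/2 - 5*log(sin(h(b)/5) - 1)/2 + 5*log(sin(h(b)/5) + 1)/2 = C1


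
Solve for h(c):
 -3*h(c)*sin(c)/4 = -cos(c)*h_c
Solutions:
 h(c) = C1/cos(c)^(3/4)


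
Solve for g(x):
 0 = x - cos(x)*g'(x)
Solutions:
 g(x) = C1 + Integral(x/cos(x), x)


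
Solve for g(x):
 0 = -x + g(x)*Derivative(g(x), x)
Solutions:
 g(x) = -sqrt(C1 + x^2)
 g(x) = sqrt(C1 + x^2)


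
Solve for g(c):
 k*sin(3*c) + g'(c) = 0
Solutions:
 g(c) = C1 + k*cos(3*c)/3


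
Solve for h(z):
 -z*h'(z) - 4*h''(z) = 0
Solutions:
 h(z) = C1 + C2*erf(sqrt(2)*z/4)


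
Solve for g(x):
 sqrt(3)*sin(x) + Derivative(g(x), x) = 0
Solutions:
 g(x) = C1 + sqrt(3)*cos(x)


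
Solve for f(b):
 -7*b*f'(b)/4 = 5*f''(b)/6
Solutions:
 f(b) = C1 + C2*erf(sqrt(105)*b/10)


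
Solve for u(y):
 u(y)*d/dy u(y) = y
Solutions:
 u(y) = -sqrt(C1 + y^2)
 u(y) = sqrt(C1 + y^2)


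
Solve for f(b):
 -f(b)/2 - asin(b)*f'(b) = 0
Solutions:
 f(b) = C1*exp(-Integral(1/asin(b), b)/2)


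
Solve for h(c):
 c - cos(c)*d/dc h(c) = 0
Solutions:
 h(c) = C1 + Integral(c/cos(c), c)


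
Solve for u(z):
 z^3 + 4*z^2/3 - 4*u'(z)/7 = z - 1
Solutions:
 u(z) = C1 + 7*z^4/16 + 7*z^3/9 - 7*z^2/8 + 7*z/4


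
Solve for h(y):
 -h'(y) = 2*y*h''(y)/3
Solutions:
 h(y) = C1 + C2/sqrt(y)


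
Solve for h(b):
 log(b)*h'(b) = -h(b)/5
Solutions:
 h(b) = C1*exp(-li(b)/5)


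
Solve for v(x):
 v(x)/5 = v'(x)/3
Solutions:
 v(x) = C1*exp(3*x/5)


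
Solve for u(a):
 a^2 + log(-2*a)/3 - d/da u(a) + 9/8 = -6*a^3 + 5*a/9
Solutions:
 u(a) = C1 + 3*a^4/2 + a^3/3 - 5*a^2/18 + a*log(-a)/3 + a*(8*log(2) + 19)/24


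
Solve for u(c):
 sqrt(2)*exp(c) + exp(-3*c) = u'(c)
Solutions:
 u(c) = C1 + sqrt(2)*exp(c) - exp(-3*c)/3


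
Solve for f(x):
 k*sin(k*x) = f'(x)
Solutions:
 f(x) = C1 - cos(k*x)


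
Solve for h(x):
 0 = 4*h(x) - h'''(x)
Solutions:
 h(x) = C3*exp(2^(2/3)*x) + (C1*sin(2^(2/3)*sqrt(3)*x/2) + C2*cos(2^(2/3)*sqrt(3)*x/2))*exp(-2^(2/3)*x/2)


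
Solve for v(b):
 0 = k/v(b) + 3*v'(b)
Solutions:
 v(b) = -sqrt(C1 - 6*b*k)/3
 v(b) = sqrt(C1 - 6*b*k)/3


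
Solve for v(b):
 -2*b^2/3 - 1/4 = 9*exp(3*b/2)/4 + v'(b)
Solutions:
 v(b) = C1 - 2*b^3/9 - b/4 - 3*exp(3*b/2)/2


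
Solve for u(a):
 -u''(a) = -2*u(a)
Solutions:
 u(a) = C1*exp(-sqrt(2)*a) + C2*exp(sqrt(2)*a)


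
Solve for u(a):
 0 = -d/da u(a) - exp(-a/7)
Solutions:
 u(a) = C1 + 7*exp(-a/7)


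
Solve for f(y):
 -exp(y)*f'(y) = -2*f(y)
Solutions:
 f(y) = C1*exp(-2*exp(-y))


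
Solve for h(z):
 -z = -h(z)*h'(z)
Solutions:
 h(z) = -sqrt(C1 + z^2)
 h(z) = sqrt(C1 + z^2)


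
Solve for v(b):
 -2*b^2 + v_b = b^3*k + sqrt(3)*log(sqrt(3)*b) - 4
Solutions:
 v(b) = C1 + b^4*k/4 + 2*b^3/3 + sqrt(3)*b*log(b) - 4*b - sqrt(3)*b + sqrt(3)*b*log(3)/2


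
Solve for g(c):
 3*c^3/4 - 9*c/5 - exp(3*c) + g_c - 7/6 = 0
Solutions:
 g(c) = C1 - 3*c^4/16 + 9*c^2/10 + 7*c/6 + exp(3*c)/3


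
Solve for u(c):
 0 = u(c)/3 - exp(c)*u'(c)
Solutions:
 u(c) = C1*exp(-exp(-c)/3)


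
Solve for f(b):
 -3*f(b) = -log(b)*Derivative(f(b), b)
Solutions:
 f(b) = C1*exp(3*li(b))


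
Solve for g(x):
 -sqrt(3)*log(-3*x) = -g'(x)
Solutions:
 g(x) = C1 + sqrt(3)*x*log(-x) + sqrt(3)*x*(-1 + log(3))


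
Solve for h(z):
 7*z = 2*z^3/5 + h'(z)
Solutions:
 h(z) = C1 - z^4/10 + 7*z^2/2


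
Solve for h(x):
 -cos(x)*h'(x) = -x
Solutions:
 h(x) = C1 + Integral(x/cos(x), x)


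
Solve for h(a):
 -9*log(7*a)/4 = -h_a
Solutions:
 h(a) = C1 + 9*a*log(a)/4 - 9*a/4 + 9*a*log(7)/4


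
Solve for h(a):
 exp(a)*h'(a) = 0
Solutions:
 h(a) = C1


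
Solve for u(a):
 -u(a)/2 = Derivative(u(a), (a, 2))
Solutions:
 u(a) = C1*sin(sqrt(2)*a/2) + C2*cos(sqrt(2)*a/2)


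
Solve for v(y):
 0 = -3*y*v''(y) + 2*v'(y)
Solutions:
 v(y) = C1 + C2*y^(5/3)


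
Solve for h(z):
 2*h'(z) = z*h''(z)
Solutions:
 h(z) = C1 + C2*z^3


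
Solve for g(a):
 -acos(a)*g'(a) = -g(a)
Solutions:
 g(a) = C1*exp(Integral(1/acos(a), a))


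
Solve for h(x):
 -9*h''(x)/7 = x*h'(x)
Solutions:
 h(x) = C1 + C2*erf(sqrt(14)*x/6)


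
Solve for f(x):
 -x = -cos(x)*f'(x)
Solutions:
 f(x) = C1 + Integral(x/cos(x), x)


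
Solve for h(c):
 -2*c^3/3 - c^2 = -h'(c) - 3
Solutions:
 h(c) = C1 + c^4/6 + c^3/3 - 3*c


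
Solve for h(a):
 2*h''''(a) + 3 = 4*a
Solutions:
 h(a) = C1 + C2*a + C3*a^2 + C4*a^3 + a^5/60 - a^4/16


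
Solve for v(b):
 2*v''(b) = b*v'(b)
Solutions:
 v(b) = C1 + C2*erfi(b/2)


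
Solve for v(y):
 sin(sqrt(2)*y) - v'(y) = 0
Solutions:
 v(y) = C1 - sqrt(2)*cos(sqrt(2)*y)/2


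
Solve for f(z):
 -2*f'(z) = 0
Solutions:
 f(z) = C1


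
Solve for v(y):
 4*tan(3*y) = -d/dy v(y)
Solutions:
 v(y) = C1 + 4*log(cos(3*y))/3


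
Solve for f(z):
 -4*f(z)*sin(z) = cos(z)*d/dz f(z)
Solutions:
 f(z) = C1*cos(z)^4


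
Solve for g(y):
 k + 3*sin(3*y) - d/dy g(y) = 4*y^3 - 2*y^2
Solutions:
 g(y) = C1 + k*y - y^4 + 2*y^3/3 - cos(3*y)


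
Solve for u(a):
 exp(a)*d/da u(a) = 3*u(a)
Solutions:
 u(a) = C1*exp(-3*exp(-a))


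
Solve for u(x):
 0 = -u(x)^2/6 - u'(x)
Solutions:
 u(x) = 6/(C1 + x)


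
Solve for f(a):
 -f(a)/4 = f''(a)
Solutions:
 f(a) = C1*sin(a/2) + C2*cos(a/2)


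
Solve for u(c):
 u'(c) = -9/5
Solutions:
 u(c) = C1 - 9*c/5


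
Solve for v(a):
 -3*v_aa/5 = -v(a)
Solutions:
 v(a) = C1*exp(-sqrt(15)*a/3) + C2*exp(sqrt(15)*a/3)


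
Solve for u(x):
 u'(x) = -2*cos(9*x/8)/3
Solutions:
 u(x) = C1 - 16*sin(9*x/8)/27


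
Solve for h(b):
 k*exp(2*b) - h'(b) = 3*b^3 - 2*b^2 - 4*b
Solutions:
 h(b) = C1 - 3*b^4/4 + 2*b^3/3 + 2*b^2 + k*exp(2*b)/2


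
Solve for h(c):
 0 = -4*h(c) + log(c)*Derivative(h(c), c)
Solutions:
 h(c) = C1*exp(4*li(c))


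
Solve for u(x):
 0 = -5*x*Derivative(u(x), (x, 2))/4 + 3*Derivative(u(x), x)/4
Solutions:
 u(x) = C1 + C2*x^(8/5)


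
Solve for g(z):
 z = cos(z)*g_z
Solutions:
 g(z) = C1 + Integral(z/cos(z), z)


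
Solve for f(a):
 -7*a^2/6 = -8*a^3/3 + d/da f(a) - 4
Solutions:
 f(a) = C1 + 2*a^4/3 - 7*a^3/18 + 4*a


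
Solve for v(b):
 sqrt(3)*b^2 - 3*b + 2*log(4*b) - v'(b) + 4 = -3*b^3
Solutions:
 v(b) = C1 + 3*b^4/4 + sqrt(3)*b^3/3 - 3*b^2/2 + 2*b*log(b) + 2*b + 4*b*log(2)


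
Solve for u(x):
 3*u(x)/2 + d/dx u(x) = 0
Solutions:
 u(x) = C1*exp(-3*x/2)


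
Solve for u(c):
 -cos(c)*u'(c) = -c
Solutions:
 u(c) = C1 + Integral(c/cos(c), c)


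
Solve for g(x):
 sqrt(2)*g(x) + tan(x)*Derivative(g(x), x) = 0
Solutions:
 g(x) = C1/sin(x)^(sqrt(2))


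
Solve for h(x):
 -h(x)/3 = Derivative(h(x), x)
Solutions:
 h(x) = C1*exp(-x/3)


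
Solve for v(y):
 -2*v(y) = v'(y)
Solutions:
 v(y) = C1*exp(-2*y)


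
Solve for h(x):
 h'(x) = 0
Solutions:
 h(x) = C1


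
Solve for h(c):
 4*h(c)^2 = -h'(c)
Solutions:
 h(c) = 1/(C1 + 4*c)


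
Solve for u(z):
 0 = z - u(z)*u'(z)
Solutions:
 u(z) = -sqrt(C1 + z^2)
 u(z) = sqrt(C1 + z^2)


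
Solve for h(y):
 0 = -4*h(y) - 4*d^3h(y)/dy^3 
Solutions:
 h(y) = C3*exp(-y) + (C1*sin(sqrt(3)*y/2) + C2*cos(sqrt(3)*y/2))*exp(y/2)


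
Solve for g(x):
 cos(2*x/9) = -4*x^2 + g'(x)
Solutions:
 g(x) = C1 + 4*x^3/3 + 9*sin(2*x/9)/2


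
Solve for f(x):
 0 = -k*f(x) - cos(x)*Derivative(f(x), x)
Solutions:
 f(x) = C1*exp(k*(log(sin(x) - 1) - log(sin(x) + 1))/2)


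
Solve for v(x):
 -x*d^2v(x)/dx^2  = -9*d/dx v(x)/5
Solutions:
 v(x) = C1 + C2*x^(14/5)


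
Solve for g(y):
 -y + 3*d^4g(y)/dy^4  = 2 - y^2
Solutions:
 g(y) = C1 + C2*y + C3*y^2 + C4*y^3 - y^6/1080 + y^5/360 + y^4/36


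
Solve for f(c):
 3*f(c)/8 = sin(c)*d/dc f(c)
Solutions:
 f(c) = C1*(cos(c) - 1)^(3/16)/(cos(c) + 1)^(3/16)


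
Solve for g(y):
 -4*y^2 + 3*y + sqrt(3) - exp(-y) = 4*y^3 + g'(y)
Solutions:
 g(y) = C1 - y^4 - 4*y^3/3 + 3*y^2/2 + sqrt(3)*y + exp(-y)


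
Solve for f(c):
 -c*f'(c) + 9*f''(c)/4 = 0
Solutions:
 f(c) = C1 + C2*erfi(sqrt(2)*c/3)


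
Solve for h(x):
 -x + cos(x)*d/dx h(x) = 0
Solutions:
 h(x) = C1 + Integral(x/cos(x), x)


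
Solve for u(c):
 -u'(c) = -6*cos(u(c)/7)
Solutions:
 -6*c - 7*log(sin(u(c)/7) - 1)/2 + 7*log(sin(u(c)/7) + 1)/2 = C1


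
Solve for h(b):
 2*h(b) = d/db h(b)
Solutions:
 h(b) = C1*exp(2*b)


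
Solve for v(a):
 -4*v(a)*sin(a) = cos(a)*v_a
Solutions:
 v(a) = C1*cos(a)^4


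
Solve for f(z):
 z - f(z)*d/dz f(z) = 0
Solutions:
 f(z) = -sqrt(C1 + z^2)
 f(z) = sqrt(C1 + z^2)


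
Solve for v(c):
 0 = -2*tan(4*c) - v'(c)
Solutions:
 v(c) = C1 + log(cos(4*c))/2


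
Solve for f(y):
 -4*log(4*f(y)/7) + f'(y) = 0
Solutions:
 -Integral(1/(log(_y) - log(7) + 2*log(2)), (_y, f(y)))/4 = C1 - y


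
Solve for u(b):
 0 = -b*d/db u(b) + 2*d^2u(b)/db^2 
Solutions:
 u(b) = C1 + C2*erfi(b/2)


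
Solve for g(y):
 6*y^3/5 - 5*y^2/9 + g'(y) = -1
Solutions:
 g(y) = C1 - 3*y^4/10 + 5*y^3/27 - y


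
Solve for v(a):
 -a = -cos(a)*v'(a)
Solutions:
 v(a) = C1 + Integral(a/cos(a), a)


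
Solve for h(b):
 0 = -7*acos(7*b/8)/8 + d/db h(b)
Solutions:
 h(b) = C1 + 7*b*acos(7*b/8)/8 - sqrt(64 - 49*b^2)/8


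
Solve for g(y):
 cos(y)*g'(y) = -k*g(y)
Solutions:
 g(y) = C1*exp(k*(log(sin(y) - 1) - log(sin(y) + 1))/2)


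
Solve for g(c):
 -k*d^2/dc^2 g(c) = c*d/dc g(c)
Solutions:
 g(c) = C1 + C2*sqrt(k)*erf(sqrt(2)*c*sqrt(1/k)/2)


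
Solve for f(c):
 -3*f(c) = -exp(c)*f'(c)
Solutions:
 f(c) = C1*exp(-3*exp(-c))


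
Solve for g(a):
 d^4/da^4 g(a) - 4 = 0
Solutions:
 g(a) = C1 + C2*a + C3*a^2 + C4*a^3 + a^4/6


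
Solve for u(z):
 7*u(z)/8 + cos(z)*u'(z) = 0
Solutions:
 u(z) = C1*(sin(z) - 1)^(7/16)/(sin(z) + 1)^(7/16)


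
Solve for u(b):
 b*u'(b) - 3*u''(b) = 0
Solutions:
 u(b) = C1 + C2*erfi(sqrt(6)*b/6)


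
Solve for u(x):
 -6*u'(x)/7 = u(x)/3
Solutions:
 u(x) = C1*exp(-7*x/18)


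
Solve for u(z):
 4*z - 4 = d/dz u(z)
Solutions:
 u(z) = C1 + 2*z^2 - 4*z


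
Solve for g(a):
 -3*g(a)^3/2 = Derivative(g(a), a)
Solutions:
 g(a) = -sqrt(-1/(C1 - 3*a))
 g(a) = sqrt(-1/(C1 - 3*a))


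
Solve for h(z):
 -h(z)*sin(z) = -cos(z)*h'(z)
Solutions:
 h(z) = C1/cos(z)


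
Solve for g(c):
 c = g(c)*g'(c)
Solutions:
 g(c) = -sqrt(C1 + c^2)
 g(c) = sqrt(C1 + c^2)


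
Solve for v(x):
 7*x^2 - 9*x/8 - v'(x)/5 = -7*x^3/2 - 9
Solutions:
 v(x) = C1 + 35*x^4/8 + 35*x^3/3 - 45*x^2/16 + 45*x


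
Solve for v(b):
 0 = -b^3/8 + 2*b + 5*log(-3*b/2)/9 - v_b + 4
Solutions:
 v(b) = C1 - b^4/32 + b^2 + 5*b*log(-b)/9 + b*(-5*log(2) + 5*log(3) + 31)/9


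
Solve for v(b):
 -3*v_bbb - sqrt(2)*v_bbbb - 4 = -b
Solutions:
 v(b) = C1 + C2*b + C3*b^2 + C4*exp(-3*sqrt(2)*b/2) + b^4/72 + b^3*(-12 - sqrt(2))/54


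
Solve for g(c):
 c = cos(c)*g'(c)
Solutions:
 g(c) = C1 + Integral(c/cos(c), c)


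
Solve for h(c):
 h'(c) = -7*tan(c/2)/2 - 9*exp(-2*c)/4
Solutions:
 h(c) = C1 - 7*log(tan(c/2)^2 + 1)/2 + 9*exp(-2*c)/8


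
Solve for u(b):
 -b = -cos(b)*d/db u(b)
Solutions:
 u(b) = C1 + Integral(b/cos(b), b)


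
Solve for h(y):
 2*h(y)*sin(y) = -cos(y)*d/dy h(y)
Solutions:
 h(y) = C1*cos(y)^2


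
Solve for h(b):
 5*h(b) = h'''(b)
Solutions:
 h(b) = C3*exp(5^(1/3)*b) + (C1*sin(sqrt(3)*5^(1/3)*b/2) + C2*cos(sqrt(3)*5^(1/3)*b/2))*exp(-5^(1/3)*b/2)


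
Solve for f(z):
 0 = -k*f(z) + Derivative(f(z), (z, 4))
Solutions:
 f(z) = C1*exp(-k^(1/4)*z) + C2*exp(k^(1/4)*z) + C3*exp(-I*k^(1/4)*z) + C4*exp(I*k^(1/4)*z)


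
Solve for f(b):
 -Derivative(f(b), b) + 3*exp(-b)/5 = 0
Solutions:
 f(b) = C1 - 3*exp(-b)/5


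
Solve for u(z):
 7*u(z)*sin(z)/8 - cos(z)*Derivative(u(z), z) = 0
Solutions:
 u(z) = C1/cos(z)^(7/8)


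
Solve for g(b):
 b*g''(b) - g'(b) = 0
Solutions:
 g(b) = C1 + C2*b^2


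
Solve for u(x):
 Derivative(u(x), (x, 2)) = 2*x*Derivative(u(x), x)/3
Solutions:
 u(x) = C1 + C2*erfi(sqrt(3)*x/3)


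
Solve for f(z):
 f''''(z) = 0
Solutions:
 f(z) = C1 + C2*z + C3*z^2 + C4*z^3


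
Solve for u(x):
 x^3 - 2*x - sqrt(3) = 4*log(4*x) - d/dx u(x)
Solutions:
 u(x) = C1 - x^4/4 + x^2 + 4*x*log(x) - 4*x + sqrt(3)*x + x*log(256)


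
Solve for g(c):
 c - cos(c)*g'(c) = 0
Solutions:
 g(c) = C1 + Integral(c/cos(c), c)


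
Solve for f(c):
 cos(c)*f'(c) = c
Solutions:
 f(c) = C1 + Integral(c/cos(c), c)


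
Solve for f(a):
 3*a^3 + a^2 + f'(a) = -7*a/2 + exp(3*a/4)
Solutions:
 f(a) = C1 - 3*a^4/4 - a^3/3 - 7*a^2/4 + 4*exp(3*a/4)/3


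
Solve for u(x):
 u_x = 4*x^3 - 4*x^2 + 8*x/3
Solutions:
 u(x) = C1 + x^4 - 4*x^3/3 + 4*x^2/3


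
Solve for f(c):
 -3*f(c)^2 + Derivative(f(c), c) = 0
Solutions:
 f(c) = -1/(C1 + 3*c)


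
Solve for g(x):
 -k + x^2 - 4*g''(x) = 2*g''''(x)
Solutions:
 g(x) = C1 + C2*x + C3*sin(sqrt(2)*x) + C4*cos(sqrt(2)*x) + x^4/48 + x^2*(-k - 1)/8


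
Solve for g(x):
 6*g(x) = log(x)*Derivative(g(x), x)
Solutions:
 g(x) = C1*exp(6*li(x))


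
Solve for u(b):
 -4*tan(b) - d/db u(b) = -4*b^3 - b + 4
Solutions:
 u(b) = C1 + b^4 + b^2/2 - 4*b + 4*log(cos(b))


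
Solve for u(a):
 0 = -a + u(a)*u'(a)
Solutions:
 u(a) = -sqrt(C1 + a^2)
 u(a) = sqrt(C1 + a^2)


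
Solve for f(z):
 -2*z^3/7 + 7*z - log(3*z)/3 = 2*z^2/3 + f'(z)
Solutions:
 f(z) = C1 - z^4/14 - 2*z^3/9 + 7*z^2/2 - z*log(z)/3 - z*log(3)/3 + z/3


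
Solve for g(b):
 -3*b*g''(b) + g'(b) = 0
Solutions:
 g(b) = C1 + C2*b^(4/3)


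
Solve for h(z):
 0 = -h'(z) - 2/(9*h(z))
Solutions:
 h(z) = -sqrt(C1 - 4*z)/3
 h(z) = sqrt(C1 - 4*z)/3


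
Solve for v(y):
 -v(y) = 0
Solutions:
 v(y) = 0


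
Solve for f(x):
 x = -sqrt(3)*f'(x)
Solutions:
 f(x) = C1 - sqrt(3)*x^2/6


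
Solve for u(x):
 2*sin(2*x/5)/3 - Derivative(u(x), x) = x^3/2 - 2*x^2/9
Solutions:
 u(x) = C1 - x^4/8 + 2*x^3/27 - 5*cos(2*x/5)/3


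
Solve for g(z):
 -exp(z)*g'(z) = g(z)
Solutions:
 g(z) = C1*exp(exp(-z))


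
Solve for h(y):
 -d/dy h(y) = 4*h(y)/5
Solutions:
 h(y) = C1*exp(-4*y/5)


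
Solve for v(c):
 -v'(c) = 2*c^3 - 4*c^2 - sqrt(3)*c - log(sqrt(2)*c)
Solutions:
 v(c) = C1 - c^4/2 + 4*c^3/3 + sqrt(3)*c^2/2 + c*log(c) - c + c*log(2)/2


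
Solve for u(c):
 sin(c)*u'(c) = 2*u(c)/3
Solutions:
 u(c) = C1*(cos(c) - 1)^(1/3)/(cos(c) + 1)^(1/3)


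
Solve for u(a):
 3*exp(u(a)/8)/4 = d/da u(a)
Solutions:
 u(a) = 8*log(-1/(C1 + 3*a)) + 40*log(2)


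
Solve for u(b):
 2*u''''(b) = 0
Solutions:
 u(b) = C1 + C2*b + C3*b^2 + C4*b^3


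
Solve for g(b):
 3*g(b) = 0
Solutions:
 g(b) = 0


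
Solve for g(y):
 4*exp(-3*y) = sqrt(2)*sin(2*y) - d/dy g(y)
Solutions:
 g(y) = C1 - sqrt(2)*cos(2*y)/2 + 4*exp(-3*y)/3


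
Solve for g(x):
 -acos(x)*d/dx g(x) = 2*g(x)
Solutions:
 g(x) = C1*exp(-2*Integral(1/acos(x), x))


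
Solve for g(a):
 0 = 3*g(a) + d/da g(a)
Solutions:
 g(a) = C1*exp(-3*a)


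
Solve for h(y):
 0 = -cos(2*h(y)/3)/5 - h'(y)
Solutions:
 y/5 - 3*log(sin(2*h(y)/3) - 1)/4 + 3*log(sin(2*h(y)/3) + 1)/4 = C1


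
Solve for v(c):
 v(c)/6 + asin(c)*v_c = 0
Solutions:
 v(c) = C1*exp(-Integral(1/asin(c), c)/6)


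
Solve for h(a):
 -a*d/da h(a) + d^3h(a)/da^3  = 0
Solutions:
 h(a) = C1 + Integral(C2*airyai(a) + C3*airybi(a), a)


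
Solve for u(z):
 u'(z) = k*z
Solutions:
 u(z) = C1 + k*z^2/2


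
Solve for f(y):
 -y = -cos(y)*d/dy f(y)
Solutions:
 f(y) = C1 + Integral(y/cos(y), y)


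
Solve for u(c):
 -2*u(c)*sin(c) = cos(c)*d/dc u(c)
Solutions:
 u(c) = C1*cos(c)^2


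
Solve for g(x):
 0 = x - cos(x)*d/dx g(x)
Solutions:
 g(x) = C1 + Integral(x/cos(x), x)


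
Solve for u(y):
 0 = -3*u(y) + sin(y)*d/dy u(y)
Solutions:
 u(y) = C1*(cos(y) - 1)^(3/2)/(cos(y) + 1)^(3/2)


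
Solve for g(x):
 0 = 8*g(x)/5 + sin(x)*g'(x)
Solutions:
 g(x) = C1*(cos(x) + 1)^(4/5)/(cos(x) - 1)^(4/5)


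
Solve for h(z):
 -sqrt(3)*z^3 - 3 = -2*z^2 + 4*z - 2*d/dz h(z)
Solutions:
 h(z) = C1 + sqrt(3)*z^4/8 - z^3/3 + z^2 + 3*z/2


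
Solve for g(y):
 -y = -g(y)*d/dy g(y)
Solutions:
 g(y) = -sqrt(C1 + y^2)
 g(y) = sqrt(C1 + y^2)


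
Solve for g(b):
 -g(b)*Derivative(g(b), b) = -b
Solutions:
 g(b) = -sqrt(C1 + b^2)
 g(b) = sqrt(C1 + b^2)


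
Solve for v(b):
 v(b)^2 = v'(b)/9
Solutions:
 v(b) = -1/(C1 + 9*b)


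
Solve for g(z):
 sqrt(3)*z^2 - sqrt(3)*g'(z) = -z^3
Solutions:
 g(z) = C1 + sqrt(3)*z^4/12 + z^3/3


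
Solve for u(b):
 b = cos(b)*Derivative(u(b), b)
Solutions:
 u(b) = C1 + Integral(b/cos(b), b)


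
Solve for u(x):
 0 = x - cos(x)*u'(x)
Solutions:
 u(x) = C1 + Integral(x/cos(x), x)


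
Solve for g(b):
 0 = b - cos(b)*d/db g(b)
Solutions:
 g(b) = C1 + Integral(b/cos(b), b)


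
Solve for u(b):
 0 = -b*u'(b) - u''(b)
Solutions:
 u(b) = C1 + C2*erf(sqrt(2)*b/2)


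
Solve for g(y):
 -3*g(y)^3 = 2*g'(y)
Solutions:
 g(y) = -sqrt(-1/(C1 - 3*y))
 g(y) = sqrt(-1/(C1 - 3*y))


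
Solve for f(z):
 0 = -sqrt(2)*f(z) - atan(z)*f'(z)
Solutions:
 f(z) = C1*exp(-sqrt(2)*Integral(1/atan(z), z))


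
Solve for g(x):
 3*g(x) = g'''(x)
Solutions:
 g(x) = C3*exp(3^(1/3)*x) + (C1*sin(3^(5/6)*x/2) + C2*cos(3^(5/6)*x/2))*exp(-3^(1/3)*x/2)


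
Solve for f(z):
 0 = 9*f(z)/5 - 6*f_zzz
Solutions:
 f(z) = C3*exp(10^(2/3)*3^(1/3)*z/10) + (C1*sin(10^(2/3)*3^(5/6)*z/20) + C2*cos(10^(2/3)*3^(5/6)*z/20))*exp(-10^(2/3)*3^(1/3)*z/20)


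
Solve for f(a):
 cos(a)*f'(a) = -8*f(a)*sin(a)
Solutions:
 f(a) = C1*cos(a)^8


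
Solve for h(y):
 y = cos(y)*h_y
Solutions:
 h(y) = C1 + Integral(y/cos(y), y)


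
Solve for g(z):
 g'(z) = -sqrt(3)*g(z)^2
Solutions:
 g(z) = 1/(C1 + sqrt(3)*z)


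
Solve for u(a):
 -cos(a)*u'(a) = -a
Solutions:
 u(a) = C1 + Integral(a/cos(a), a)


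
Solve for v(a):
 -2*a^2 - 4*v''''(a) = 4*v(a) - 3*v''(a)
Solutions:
 v(a) = -a^2/2 + (C1*sin(a*sin(atan(sqrt(55)/3)/2)) + C2*cos(a*sin(atan(sqrt(55)/3)/2)))*exp(-a*cos(atan(sqrt(55)/3)/2)) + (C3*sin(a*sin(atan(sqrt(55)/3)/2)) + C4*cos(a*sin(atan(sqrt(55)/3)/2)))*exp(a*cos(atan(sqrt(55)/3)/2)) - 3/4


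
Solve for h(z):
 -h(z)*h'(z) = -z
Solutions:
 h(z) = -sqrt(C1 + z^2)
 h(z) = sqrt(C1 + z^2)


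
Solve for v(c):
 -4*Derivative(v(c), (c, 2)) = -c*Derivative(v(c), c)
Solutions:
 v(c) = C1 + C2*erfi(sqrt(2)*c/4)


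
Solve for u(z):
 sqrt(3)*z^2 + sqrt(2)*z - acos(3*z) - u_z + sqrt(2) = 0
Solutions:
 u(z) = C1 + sqrt(3)*z^3/3 + sqrt(2)*z^2/2 - z*acos(3*z) + sqrt(2)*z + sqrt(1 - 9*z^2)/3


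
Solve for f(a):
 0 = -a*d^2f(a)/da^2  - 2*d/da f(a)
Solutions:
 f(a) = C1 + C2/a


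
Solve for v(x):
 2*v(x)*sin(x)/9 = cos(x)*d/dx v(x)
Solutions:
 v(x) = C1/cos(x)^(2/9)


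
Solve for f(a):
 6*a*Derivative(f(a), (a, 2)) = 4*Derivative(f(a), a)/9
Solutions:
 f(a) = C1 + C2*a^(29/27)


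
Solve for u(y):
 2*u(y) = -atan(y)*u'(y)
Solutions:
 u(y) = C1*exp(-2*Integral(1/atan(y), y))


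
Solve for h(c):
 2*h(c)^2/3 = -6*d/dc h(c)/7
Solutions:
 h(c) = 9/(C1 + 7*c)


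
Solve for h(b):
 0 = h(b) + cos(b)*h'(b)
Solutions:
 h(b) = C1*sqrt(sin(b) - 1)/sqrt(sin(b) + 1)


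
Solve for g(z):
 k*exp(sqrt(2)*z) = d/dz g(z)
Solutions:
 g(z) = C1 + sqrt(2)*k*exp(sqrt(2)*z)/2


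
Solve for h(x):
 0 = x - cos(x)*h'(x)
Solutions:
 h(x) = C1 + Integral(x/cos(x), x)


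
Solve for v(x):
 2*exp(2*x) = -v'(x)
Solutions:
 v(x) = C1 - exp(2*x)


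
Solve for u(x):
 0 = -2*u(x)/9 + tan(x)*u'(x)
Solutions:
 u(x) = C1*sin(x)^(2/9)


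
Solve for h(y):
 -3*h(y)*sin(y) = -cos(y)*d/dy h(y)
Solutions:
 h(y) = C1/cos(y)^3


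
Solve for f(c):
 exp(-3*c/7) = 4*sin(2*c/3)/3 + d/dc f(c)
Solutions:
 f(c) = C1 + 2*cos(2*c/3) - 7*exp(-3*c/7)/3


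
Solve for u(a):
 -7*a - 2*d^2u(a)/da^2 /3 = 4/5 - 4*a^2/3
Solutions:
 u(a) = C1 + C2*a + a^4/6 - 7*a^3/4 - 3*a^2/5


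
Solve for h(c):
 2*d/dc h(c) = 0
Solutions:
 h(c) = C1


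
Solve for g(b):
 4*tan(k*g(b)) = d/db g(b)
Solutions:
 g(b) = Piecewise((-asin(exp(C1*k + 4*b*k))/k + pi/k, Ne(k, 0)), (nan, True))
 g(b) = Piecewise((asin(exp(C1*k + 4*b*k))/k, Ne(k, 0)), (nan, True))


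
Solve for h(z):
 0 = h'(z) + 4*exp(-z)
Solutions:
 h(z) = C1 + 4*exp(-z)


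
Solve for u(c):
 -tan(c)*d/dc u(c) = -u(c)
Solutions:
 u(c) = C1*sin(c)


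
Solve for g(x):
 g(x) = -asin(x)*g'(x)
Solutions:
 g(x) = C1*exp(-Integral(1/asin(x), x))


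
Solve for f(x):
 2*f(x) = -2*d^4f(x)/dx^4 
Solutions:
 f(x) = (C1*sin(sqrt(2)*x/2) + C2*cos(sqrt(2)*x/2))*exp(-sqrt(2)*x/2) + (C3*sin(sqrt(2)*x/2) + C4*cos(sqrt(2)*x/2))*exp(sqrt(2)*x/2)


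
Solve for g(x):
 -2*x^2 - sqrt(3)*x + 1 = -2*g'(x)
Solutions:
 g(x) = C1 + x^3/3 + sqrt(3)*x^2/4 - x/2


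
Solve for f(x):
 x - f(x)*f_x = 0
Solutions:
 f(x) = -sqrt(C1 + x^2)
 f(x) = sqrt(C1 + x^2)


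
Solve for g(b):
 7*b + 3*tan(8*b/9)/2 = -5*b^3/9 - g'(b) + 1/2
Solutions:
 g(b) = C1 - 5*b^4/36 - 7*b^2/2 + b/2 + 27*log(cos(8*b/9))/16


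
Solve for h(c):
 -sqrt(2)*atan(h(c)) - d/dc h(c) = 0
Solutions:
 Integral(1/atan(_y), (_y, h(c))) = C1 - sqrt(2)*c


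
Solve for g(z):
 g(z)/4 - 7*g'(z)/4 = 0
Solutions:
 g(z) = C1*exp(z/7)


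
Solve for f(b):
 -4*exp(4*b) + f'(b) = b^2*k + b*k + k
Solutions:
 f(b) = C1 + b^3*k/3 + b^2*k/2 + b*k + exp(4*b)


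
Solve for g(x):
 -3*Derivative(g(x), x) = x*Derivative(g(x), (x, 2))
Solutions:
 g(x) = C1 + C2/x^2


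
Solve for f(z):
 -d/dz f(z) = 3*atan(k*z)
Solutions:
 f(z) = C1 - 3*Piecewise((z*atan(k*z) - log(k^2*z^2 + 1)/(2*k), Ne(k, 0)), (0, True))


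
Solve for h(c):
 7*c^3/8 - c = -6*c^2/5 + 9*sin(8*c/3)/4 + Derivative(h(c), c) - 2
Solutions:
 h(c) = C1 + 7*c^4/32 + 2*c^3/5 - c^2/2 + 2*c + 27*cos(8*c/3)/32


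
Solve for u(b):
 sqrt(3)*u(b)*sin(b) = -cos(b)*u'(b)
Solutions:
 u(b) = C1*cos(b)^(sqrt(3))


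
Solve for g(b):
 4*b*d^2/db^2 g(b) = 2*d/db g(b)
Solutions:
 g(b) = C1 + C2*b^(3/2)


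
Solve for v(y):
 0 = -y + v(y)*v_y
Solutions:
 v(y) = -sqrt(C1 + y^2)
 v(y) = sqrt(C1 + y^2)


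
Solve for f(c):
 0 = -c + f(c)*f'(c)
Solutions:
 f(c) = -sqrt(C1 + c^2)
 f(c) = sqrt(C1 + c^2)


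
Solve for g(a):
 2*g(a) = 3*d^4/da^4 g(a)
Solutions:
 g(a) = C1*exp(-2^(1/4)*3^(3/4)*a/3) + C2*exp(2^(1/4)*3^(3/4)*a/3) + C3*sin(2^(1/4)*3^(3/4)*a/3) + C4*cos(2^(1/4)*3^(3/4)*a/3)


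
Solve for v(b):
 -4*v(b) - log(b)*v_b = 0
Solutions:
 v(b) = C1*exp(-4*li(b))


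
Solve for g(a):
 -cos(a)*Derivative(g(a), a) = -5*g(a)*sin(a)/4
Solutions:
 g(a) = C1/cos(a)^(5/4)


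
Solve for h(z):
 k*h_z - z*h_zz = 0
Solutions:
 h(z) = C1 + z^(re(k) + 1)*(C2*sin(log(z)*Abs(im(k))) + C3*cos(log(z)*im(k)))


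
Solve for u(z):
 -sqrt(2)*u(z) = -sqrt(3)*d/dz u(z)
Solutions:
 u(z) = C1*exp(sqrt(6)*z/3)


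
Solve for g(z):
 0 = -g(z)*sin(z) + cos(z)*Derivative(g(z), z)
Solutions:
 g(z) = C1/cos(z)


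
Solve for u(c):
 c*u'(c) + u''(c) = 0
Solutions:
 u(c) = C1 + C2*erf(sqrt(2)*c/2)


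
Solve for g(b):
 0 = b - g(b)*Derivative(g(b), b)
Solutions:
 g(b) = -sqrt(C1 + b^2)
 g(b) = sqrt(C1 + b^2)


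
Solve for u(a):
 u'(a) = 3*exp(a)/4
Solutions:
 u(a) = C1 + 3*exp(a)/4


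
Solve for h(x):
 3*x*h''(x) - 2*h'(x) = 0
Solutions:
 h(x) = C1 + C2*x^(5/3)


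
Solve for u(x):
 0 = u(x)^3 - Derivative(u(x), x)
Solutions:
 u(x) = -sqrt(2)*sqrt(-1/(C1 + x))/2
 u(x) = sqrt(2)*sqrt(-1/(C1 + x))/2


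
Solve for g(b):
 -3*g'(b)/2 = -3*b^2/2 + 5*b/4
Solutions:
 g(b) = C1 + b^3/3 - 5*b^2/12


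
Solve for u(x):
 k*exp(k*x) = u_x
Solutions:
 u(x) = C1 + exp(k*x)


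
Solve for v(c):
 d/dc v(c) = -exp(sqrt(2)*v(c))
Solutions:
 v(c) = sqrt(2)*(2*log(1/(C1 + c)) - log(2))/4
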